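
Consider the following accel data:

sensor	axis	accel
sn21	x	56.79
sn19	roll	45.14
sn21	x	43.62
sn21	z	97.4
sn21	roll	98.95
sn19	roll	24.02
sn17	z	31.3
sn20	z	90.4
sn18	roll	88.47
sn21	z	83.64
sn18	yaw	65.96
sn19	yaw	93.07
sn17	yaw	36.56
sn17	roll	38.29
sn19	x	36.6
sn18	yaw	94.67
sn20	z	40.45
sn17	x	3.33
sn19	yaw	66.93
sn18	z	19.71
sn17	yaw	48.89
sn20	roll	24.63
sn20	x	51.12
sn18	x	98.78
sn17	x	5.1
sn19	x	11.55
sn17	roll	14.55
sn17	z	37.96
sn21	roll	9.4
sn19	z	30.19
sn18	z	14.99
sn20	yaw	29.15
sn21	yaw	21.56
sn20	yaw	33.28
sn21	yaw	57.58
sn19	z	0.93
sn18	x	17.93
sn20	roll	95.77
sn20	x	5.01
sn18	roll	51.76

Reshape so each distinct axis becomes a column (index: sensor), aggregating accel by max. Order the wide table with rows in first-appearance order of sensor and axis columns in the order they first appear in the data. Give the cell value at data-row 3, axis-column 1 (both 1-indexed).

With rows in first-appearance order of sensor, row 3 is sensor=sn17. axis columns in first-appearance order: x, roll, z, yaw; column 1 is x.
Long rows with sensor=sn17, axis=x: max(3.33, 5.1) = 5.1.

5.1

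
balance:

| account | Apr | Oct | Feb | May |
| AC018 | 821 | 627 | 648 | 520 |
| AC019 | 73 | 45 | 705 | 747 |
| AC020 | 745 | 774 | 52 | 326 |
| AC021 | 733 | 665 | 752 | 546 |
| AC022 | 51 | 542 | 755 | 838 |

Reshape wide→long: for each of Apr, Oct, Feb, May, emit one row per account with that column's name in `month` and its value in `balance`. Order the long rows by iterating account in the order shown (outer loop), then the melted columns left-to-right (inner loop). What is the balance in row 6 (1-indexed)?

45

20 rows total (5 × 4). Row 6: index ⌊(6-1)/4⌋ = 1 into account → AC019; (6-1) mod 4 = 1 into the melted columns → Oct.
So row 6 is (AC019, Oct, 45); balance = 45.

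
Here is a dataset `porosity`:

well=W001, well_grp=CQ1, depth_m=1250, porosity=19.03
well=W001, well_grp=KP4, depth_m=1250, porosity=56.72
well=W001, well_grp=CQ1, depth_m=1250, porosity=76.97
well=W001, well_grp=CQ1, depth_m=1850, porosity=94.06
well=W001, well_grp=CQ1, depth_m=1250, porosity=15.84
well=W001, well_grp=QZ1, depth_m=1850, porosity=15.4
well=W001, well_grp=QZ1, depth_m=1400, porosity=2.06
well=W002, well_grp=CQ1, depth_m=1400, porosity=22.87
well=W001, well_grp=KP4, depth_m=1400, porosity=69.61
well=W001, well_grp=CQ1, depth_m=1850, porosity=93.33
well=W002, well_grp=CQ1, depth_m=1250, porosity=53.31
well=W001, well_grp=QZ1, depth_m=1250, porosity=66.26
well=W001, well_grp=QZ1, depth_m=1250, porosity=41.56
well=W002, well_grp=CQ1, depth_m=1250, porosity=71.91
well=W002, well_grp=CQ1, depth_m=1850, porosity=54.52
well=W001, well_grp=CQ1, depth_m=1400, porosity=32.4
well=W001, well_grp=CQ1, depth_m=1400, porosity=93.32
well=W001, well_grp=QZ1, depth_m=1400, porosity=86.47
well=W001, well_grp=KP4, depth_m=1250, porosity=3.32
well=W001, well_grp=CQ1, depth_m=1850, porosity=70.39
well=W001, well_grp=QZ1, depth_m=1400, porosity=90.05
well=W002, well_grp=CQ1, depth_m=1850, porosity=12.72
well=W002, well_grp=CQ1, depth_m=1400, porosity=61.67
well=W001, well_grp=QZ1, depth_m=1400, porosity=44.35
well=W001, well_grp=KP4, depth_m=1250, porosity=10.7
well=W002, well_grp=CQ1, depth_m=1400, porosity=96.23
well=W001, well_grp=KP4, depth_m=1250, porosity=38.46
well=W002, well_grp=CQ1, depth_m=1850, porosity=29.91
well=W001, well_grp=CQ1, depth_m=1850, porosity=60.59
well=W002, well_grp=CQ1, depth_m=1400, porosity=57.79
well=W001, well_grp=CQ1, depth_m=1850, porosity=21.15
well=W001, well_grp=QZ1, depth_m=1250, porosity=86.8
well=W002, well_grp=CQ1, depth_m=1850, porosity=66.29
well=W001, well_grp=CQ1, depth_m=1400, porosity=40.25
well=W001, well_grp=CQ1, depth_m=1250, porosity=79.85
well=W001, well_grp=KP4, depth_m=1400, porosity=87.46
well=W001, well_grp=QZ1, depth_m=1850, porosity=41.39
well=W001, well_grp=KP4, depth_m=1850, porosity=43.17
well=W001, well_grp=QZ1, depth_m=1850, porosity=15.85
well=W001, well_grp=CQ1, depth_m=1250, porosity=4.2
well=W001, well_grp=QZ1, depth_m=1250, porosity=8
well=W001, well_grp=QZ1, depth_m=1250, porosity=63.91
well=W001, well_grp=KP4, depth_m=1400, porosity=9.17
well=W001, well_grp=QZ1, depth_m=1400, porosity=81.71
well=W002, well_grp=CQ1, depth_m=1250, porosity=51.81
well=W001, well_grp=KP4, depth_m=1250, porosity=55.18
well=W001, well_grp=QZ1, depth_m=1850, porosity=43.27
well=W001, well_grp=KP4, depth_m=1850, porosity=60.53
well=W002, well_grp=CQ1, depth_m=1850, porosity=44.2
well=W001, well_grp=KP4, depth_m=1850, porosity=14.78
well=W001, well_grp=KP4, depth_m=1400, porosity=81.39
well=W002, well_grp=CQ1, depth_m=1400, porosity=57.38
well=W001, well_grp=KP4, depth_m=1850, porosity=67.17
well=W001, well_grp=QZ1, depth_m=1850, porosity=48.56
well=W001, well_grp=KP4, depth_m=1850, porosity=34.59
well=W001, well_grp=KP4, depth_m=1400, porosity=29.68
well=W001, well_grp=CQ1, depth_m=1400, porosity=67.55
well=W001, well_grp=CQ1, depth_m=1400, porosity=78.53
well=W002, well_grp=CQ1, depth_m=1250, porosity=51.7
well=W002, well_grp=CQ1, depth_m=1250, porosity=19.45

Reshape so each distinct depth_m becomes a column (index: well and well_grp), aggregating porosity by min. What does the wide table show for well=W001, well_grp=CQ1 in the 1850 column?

Rows with well=W001, well_grp=CQ1 and depth_m=1850: porosity values are 94.06, 93.33, 70.39, 60.59, 21.15.
min(94.06, 93.33, 70.39, 60.59, 21.15) = 21.15.

21.15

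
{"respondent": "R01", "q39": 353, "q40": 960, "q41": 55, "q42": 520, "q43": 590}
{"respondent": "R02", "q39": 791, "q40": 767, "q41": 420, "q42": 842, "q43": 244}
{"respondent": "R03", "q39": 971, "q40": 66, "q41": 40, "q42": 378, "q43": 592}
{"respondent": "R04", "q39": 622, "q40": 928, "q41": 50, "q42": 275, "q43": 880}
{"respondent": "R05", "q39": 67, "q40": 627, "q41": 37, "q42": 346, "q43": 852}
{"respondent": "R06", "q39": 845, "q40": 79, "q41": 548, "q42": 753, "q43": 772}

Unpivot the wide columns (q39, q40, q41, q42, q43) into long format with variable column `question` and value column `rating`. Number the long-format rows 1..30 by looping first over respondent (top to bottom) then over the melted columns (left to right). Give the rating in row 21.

67

30 rows total (6 × 5). Row 21: index ⌊(21-1)/5⌋ = 4 into respondent → R05; (21-1) mod 5 = 0 into the melted columns → q39.
So row 21 is (R05, q39, 67); rating = 67.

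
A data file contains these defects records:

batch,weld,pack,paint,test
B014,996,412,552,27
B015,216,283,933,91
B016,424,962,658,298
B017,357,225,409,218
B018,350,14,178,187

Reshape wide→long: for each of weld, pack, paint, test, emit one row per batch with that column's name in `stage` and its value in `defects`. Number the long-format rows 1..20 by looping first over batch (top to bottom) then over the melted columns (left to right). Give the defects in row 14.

20 rows total (5 × 4). Row 14: index ⌊(14-1)/4⌋ = 3 into batch → B017; (14-1) mod 4 = 1 into the melted columns → pack.
So row 14 is (B017, pack, 225); defects = 225.

225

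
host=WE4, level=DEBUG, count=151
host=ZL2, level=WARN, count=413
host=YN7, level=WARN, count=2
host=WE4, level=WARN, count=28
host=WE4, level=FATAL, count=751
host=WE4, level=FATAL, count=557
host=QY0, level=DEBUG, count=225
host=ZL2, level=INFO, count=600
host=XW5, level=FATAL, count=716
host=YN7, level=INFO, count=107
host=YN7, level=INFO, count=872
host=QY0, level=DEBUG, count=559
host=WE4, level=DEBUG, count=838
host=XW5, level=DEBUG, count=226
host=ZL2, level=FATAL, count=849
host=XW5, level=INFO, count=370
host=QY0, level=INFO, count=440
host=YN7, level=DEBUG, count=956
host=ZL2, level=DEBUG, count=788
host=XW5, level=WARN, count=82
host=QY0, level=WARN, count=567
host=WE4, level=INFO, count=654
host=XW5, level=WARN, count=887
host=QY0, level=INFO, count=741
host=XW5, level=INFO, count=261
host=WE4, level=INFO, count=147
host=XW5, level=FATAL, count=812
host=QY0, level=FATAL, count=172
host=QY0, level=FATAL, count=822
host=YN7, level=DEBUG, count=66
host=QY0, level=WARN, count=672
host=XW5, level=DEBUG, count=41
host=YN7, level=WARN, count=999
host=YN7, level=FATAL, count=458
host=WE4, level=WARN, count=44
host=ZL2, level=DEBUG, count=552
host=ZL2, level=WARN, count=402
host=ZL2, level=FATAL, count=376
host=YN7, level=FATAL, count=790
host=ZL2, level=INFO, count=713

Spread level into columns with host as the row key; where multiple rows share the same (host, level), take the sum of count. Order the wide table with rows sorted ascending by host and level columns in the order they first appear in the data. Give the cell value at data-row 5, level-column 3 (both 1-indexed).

1225

With rows sorted ascending by host, row 5 is host=ZL2. level columns in first-appearance order: DEBUG, WARN, FATAL, INFO; column 3 is FATAL.
Long rows with host=ZL2, level=FATAL: 849 + 376 = 1225.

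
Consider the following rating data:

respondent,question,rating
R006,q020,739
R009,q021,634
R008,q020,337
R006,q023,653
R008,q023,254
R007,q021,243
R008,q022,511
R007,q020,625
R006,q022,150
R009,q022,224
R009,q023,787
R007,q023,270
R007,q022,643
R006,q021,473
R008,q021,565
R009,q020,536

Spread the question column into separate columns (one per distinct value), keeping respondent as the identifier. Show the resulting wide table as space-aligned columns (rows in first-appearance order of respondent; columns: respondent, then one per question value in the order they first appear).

respondent  q020  q021  q023  q022
R006        739   473   653   150 
R009        536   634   787   224 
R008        337   565   254   511 
R007        625   243   270   643 

Columns: respondent plus the 4 distinct question values (q020, q021, q023, q022).
For example, row R006 column q020 takes rating=739 from the long row (R006, q020).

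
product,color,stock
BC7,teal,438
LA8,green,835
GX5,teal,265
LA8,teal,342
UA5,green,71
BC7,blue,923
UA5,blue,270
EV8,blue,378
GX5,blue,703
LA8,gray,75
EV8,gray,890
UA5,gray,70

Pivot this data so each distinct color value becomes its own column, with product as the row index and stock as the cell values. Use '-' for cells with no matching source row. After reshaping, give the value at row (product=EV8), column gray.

890

The long row with product=EV8, color=gray has stock=890.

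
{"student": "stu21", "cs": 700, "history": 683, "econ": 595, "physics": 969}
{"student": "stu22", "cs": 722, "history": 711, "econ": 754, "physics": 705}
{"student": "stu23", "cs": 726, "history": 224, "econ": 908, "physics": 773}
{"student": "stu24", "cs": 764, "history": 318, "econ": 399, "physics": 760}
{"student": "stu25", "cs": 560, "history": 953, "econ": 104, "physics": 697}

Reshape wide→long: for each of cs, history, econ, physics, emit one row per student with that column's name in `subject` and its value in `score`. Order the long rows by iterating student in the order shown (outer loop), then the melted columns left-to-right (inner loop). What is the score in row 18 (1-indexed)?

953

20 rows total (5 × 4). Row 18: index ⌊(18-1)/4⌋ = 4 into student → stu25; (18-1) mod 4 = 1 into the melted columns → history.
So row 18 is (stu25, history, 953); score = 953.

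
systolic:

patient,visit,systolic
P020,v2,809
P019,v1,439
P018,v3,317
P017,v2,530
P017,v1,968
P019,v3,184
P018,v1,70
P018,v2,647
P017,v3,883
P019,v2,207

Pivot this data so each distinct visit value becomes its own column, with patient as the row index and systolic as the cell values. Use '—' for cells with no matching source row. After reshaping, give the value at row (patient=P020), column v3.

No long-format row has patient=P020 and visit=v3, so the cell is —.

—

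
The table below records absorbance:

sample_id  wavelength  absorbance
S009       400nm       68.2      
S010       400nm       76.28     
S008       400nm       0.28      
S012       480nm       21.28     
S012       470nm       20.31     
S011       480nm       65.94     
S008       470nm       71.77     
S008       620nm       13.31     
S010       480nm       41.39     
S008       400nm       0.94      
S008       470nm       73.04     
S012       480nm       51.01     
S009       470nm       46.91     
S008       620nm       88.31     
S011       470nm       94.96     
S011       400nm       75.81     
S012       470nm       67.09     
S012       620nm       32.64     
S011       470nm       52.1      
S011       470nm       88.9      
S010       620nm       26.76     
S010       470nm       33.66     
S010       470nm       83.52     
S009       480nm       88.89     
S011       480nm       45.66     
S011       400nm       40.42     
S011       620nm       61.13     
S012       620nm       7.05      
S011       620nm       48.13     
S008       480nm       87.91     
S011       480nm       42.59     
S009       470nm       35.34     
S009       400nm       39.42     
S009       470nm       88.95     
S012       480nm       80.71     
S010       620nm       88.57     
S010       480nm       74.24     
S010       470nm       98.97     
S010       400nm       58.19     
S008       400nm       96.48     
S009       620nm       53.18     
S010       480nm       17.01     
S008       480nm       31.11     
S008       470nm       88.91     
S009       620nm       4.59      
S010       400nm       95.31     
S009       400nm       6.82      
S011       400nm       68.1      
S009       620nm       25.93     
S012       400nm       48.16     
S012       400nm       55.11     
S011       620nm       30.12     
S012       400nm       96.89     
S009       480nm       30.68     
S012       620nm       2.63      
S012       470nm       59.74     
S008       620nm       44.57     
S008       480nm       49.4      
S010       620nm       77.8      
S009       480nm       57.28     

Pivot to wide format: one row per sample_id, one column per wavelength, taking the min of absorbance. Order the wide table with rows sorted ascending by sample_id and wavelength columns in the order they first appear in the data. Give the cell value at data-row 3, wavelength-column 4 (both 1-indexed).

26.76

With rows sorted ascending by sample_id, row 3 is sample_id=S010. wavelength columns in first-appearance order: 400nm, 480nm, 470nm, 620nm; column 4 is 620nm.
Long rows with sample_id=S010, wavelength=620nm: min(26.76, 88.57, 77.8) = 26.76.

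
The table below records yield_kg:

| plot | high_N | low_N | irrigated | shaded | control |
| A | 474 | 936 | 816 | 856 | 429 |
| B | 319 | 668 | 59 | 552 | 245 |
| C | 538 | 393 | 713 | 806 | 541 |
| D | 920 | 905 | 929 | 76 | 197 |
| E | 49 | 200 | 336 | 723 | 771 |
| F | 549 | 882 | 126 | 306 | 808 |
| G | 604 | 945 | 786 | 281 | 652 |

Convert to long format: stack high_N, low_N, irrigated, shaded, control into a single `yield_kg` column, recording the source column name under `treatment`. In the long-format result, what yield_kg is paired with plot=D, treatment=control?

197

Unpivoting turns each (plot, wide-column) pair into one long row.
The wide cell at row D, column control holds 197, so the long row (D, control) has yield_kg=197.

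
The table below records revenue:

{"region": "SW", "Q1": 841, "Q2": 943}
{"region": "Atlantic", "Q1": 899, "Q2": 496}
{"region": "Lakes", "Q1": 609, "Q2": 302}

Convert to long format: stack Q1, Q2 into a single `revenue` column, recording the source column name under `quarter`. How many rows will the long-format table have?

6

3 region values × 2 melted columns = 6 rows.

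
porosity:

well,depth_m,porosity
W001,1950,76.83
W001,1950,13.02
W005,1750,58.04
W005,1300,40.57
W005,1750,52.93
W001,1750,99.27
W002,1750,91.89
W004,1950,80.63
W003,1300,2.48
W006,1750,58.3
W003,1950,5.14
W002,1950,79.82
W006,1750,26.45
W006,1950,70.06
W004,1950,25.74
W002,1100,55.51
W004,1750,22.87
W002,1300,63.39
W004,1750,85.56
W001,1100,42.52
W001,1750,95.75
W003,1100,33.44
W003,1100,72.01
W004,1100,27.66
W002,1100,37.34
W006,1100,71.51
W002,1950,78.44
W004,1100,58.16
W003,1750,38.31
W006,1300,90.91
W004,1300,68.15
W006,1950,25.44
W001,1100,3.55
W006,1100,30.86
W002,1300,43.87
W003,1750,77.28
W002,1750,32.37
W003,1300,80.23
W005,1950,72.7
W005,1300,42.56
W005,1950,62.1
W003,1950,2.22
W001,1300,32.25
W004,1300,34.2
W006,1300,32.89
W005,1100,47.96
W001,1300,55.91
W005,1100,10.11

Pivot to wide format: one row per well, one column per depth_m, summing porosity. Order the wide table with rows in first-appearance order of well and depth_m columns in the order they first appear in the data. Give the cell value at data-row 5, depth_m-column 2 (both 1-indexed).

115.59

With rows in first-appearance order of well, row 5 is well=W003. depth_m columns in first-appearance order: 1950, 1750, 1300, 1100; column 2 is 1750.
Long rows with well=W003, depth_m=1750: 38.31 + 77.28 = 115.59.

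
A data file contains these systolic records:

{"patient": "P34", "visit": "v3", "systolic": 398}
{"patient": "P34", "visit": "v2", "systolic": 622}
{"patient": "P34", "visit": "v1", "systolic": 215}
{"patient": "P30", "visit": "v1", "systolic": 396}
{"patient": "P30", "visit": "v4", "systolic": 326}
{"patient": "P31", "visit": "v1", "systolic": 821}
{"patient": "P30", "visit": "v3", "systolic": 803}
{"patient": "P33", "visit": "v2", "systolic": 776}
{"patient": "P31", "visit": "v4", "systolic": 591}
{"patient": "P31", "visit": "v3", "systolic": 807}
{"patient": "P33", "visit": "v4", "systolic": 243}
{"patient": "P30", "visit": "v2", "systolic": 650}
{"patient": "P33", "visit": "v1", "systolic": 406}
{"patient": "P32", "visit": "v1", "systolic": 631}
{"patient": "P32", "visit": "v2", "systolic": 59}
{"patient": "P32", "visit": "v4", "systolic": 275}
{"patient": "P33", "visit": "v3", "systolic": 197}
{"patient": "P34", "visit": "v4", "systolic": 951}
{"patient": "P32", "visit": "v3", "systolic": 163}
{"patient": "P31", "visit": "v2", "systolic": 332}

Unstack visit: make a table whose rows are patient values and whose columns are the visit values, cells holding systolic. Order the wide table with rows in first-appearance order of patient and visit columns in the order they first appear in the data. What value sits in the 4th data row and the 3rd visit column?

With rows in first-appearance order of patient, row 4 is patient=P33. visit columns in first-appearance order: v3, v2, v1, v4; column 3 is v1.
Long rows with patient=P33, visit=v1: systolic = 406.

406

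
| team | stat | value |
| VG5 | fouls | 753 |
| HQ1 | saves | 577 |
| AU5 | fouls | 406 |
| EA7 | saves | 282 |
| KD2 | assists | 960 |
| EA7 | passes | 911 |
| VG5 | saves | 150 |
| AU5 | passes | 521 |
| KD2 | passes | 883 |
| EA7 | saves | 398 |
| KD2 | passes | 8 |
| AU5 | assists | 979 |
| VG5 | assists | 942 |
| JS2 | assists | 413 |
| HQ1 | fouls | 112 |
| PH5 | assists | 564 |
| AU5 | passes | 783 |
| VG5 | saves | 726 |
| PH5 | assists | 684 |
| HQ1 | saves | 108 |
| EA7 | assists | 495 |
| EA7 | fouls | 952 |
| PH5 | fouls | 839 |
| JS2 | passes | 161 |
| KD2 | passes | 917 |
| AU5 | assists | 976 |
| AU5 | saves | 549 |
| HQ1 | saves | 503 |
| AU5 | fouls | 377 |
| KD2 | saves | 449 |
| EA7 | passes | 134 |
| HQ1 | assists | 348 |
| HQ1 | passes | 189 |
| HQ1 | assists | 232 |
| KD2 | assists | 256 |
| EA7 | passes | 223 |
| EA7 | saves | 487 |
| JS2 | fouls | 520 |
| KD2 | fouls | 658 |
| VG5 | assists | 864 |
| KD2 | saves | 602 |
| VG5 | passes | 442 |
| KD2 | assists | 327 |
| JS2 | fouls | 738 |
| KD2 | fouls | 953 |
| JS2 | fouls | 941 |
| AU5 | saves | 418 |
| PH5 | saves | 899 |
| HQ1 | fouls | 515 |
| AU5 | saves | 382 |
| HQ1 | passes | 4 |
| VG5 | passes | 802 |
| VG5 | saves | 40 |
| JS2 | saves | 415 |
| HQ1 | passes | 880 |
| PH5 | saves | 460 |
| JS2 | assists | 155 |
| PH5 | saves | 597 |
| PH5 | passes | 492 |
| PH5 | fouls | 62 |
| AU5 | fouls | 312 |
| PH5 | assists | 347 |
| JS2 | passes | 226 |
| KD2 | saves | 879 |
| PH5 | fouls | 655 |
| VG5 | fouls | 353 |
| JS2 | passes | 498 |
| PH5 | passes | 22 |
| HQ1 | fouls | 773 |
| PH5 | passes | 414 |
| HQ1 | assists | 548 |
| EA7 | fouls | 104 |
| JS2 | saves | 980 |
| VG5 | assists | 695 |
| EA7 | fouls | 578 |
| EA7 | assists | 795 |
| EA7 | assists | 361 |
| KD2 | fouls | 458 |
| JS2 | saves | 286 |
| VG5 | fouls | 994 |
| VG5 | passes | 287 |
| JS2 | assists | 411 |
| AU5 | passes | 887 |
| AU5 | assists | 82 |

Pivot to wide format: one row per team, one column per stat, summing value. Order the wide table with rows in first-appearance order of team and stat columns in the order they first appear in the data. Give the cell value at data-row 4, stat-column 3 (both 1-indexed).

With rows in first-appearance order of team, row 4 is team=EA7. stat columns in first-appearance order: fouls, saves, assists, passes; column 3 is assists.
Long rows with team=EA7, stat=assists: 495 + 795 + 361 = 1651.

1651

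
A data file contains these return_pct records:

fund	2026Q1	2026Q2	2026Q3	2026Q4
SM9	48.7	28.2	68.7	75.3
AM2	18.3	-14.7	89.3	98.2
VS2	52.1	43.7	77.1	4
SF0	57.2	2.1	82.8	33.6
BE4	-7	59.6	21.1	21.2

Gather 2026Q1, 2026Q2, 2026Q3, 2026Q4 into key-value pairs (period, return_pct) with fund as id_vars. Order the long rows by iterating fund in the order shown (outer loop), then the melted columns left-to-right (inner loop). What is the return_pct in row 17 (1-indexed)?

20 rows total (5 × 4). Row 17: index ⌊(17-1)/4⌋ = 4 into fund → BE4; (17-1) mod 4 = 0 into the melted columns → 2026Q1.
So row 17 is (BE4, 2026Q1, -7); return_pct = -7.

-7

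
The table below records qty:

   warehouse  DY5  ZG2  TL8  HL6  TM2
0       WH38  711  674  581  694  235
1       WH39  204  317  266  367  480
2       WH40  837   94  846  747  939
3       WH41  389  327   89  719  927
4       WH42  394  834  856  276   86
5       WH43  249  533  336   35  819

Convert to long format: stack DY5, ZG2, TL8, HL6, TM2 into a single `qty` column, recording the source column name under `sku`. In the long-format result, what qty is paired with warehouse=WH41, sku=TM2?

927

Unpivoting turns each (warehouse, wide-column) pair into one long row.
The wide cell at row WH41, column TM2 holds 927, so the long row (WH41, TM2) has qty=927.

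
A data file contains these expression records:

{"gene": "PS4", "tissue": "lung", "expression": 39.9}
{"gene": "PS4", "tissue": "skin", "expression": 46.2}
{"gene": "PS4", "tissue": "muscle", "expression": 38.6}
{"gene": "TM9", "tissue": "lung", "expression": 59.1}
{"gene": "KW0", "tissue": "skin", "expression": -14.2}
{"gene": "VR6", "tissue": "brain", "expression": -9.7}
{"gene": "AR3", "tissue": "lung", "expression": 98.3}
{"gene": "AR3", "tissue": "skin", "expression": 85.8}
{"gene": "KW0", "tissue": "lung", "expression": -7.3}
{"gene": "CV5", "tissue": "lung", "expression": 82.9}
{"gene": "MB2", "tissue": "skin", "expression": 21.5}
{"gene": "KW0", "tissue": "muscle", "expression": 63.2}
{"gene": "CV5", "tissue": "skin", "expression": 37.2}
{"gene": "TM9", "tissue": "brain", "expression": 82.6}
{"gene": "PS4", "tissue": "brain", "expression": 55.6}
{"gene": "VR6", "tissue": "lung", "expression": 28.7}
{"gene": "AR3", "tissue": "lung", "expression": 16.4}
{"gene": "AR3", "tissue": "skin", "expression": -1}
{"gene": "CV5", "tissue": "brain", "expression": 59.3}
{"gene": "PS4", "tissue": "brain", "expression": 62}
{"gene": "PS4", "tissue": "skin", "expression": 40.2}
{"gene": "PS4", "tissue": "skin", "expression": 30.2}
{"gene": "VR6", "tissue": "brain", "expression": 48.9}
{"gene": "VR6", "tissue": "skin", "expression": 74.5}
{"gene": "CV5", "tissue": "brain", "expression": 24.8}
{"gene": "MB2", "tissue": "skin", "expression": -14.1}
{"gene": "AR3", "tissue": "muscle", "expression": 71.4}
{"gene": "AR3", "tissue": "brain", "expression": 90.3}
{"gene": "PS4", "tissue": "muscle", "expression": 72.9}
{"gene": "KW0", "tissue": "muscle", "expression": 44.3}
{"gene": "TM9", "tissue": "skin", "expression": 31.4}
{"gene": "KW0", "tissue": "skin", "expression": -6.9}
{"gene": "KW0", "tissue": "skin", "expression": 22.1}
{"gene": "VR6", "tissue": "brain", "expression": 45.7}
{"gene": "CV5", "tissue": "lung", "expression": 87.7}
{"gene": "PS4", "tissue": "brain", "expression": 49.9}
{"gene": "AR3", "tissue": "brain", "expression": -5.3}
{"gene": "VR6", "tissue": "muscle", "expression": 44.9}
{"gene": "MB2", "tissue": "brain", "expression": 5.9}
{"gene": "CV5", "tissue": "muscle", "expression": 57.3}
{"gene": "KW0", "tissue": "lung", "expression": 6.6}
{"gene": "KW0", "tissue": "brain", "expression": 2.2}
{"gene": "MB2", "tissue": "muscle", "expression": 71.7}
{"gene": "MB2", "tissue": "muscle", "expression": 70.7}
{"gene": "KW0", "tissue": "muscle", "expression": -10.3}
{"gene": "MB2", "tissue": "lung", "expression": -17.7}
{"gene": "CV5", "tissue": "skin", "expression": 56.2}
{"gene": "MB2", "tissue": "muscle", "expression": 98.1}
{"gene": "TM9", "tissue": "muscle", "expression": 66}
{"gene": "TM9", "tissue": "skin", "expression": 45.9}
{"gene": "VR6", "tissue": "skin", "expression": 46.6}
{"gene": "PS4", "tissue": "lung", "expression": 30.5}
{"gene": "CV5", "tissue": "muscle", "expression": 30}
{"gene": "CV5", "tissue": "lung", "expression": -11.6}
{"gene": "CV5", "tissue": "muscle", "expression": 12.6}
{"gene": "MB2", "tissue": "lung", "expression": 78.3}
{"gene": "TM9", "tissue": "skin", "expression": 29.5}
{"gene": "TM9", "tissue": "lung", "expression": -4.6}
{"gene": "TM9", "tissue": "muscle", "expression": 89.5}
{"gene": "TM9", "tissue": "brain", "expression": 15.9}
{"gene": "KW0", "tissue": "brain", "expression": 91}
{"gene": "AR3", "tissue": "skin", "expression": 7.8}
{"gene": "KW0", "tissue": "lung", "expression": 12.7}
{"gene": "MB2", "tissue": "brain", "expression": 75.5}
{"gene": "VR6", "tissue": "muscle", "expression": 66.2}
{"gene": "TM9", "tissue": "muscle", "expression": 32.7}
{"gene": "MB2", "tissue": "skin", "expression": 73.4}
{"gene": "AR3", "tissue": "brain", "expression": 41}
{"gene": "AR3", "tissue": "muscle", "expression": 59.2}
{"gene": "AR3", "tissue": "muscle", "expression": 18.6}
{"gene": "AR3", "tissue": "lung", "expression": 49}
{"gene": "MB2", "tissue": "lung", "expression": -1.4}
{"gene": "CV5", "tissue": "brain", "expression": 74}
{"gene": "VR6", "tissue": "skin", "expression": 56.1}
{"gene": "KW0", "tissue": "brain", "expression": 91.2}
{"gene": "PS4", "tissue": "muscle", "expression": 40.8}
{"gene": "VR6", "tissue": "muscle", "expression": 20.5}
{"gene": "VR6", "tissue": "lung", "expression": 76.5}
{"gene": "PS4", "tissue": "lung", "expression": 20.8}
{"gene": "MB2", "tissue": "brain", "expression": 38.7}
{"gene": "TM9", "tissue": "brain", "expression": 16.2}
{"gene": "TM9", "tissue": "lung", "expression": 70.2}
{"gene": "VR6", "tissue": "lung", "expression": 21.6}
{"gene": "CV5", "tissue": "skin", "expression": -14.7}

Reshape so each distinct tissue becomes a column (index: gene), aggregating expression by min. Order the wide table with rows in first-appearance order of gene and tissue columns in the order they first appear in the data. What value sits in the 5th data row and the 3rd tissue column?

With rows in first-appearance order of gene, row 5 is gene=AR3. tissue columns in first-appearance order: lung, skin, muscle, brain; column 3 is muscle.
Long rows with gene=AR3, tissue=muscle: min(71.4, 59.2, 18.6) = 18.6.

18.6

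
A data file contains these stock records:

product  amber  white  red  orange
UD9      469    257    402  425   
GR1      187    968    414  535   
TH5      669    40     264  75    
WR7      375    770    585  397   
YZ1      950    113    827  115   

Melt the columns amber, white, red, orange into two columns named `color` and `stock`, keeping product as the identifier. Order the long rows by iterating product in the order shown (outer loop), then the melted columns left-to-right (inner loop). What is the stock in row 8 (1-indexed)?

20 rows total (5 × 4). Row 8: index ⌊(8-1)/4⌋ = 1 into product → GR1; (8-1) mod 4 = 3 into the melted columns → orange.
So row 8 is (GR1, orange, 535); stock = 535.

535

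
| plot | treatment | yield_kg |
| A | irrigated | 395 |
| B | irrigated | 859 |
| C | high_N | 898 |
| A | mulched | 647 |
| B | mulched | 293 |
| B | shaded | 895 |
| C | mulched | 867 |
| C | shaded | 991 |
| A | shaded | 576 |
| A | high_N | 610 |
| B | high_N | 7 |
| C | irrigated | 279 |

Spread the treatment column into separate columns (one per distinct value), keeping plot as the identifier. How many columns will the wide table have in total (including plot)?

5

1 column for plot plus 4 distinct treatment values → 5 columns.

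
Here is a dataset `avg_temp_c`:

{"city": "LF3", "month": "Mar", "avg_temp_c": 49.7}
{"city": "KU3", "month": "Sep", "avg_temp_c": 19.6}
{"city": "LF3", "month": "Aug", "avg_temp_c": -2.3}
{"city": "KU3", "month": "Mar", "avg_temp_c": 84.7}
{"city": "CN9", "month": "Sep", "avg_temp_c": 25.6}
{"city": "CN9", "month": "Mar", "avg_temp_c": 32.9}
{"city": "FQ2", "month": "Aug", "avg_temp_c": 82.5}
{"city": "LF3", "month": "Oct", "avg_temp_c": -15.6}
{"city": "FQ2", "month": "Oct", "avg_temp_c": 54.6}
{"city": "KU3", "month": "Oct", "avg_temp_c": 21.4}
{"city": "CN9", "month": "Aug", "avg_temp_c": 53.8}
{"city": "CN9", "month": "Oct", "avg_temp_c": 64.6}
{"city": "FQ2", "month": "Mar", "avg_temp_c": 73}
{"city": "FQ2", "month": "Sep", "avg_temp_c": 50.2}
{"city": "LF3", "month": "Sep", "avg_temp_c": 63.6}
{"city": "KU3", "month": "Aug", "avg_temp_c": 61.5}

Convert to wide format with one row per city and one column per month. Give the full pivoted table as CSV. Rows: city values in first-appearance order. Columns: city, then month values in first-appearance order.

Columns: city plus the 4 distinct month values (Mar, Sep, Aug, Oct).
For example, row LF3 column Mar takes avg_temp_c=49.7 from the long row (LF3, Mar).

city,Mar,Sep,Aug,Oct
LF3,49.7,63.6,-2.3,-15.6
KU3,84.7,19.6,61.5,21.4
CN9,32.9,25.6,53.8,64.6
FQ2,73,50.2,82.5,54.6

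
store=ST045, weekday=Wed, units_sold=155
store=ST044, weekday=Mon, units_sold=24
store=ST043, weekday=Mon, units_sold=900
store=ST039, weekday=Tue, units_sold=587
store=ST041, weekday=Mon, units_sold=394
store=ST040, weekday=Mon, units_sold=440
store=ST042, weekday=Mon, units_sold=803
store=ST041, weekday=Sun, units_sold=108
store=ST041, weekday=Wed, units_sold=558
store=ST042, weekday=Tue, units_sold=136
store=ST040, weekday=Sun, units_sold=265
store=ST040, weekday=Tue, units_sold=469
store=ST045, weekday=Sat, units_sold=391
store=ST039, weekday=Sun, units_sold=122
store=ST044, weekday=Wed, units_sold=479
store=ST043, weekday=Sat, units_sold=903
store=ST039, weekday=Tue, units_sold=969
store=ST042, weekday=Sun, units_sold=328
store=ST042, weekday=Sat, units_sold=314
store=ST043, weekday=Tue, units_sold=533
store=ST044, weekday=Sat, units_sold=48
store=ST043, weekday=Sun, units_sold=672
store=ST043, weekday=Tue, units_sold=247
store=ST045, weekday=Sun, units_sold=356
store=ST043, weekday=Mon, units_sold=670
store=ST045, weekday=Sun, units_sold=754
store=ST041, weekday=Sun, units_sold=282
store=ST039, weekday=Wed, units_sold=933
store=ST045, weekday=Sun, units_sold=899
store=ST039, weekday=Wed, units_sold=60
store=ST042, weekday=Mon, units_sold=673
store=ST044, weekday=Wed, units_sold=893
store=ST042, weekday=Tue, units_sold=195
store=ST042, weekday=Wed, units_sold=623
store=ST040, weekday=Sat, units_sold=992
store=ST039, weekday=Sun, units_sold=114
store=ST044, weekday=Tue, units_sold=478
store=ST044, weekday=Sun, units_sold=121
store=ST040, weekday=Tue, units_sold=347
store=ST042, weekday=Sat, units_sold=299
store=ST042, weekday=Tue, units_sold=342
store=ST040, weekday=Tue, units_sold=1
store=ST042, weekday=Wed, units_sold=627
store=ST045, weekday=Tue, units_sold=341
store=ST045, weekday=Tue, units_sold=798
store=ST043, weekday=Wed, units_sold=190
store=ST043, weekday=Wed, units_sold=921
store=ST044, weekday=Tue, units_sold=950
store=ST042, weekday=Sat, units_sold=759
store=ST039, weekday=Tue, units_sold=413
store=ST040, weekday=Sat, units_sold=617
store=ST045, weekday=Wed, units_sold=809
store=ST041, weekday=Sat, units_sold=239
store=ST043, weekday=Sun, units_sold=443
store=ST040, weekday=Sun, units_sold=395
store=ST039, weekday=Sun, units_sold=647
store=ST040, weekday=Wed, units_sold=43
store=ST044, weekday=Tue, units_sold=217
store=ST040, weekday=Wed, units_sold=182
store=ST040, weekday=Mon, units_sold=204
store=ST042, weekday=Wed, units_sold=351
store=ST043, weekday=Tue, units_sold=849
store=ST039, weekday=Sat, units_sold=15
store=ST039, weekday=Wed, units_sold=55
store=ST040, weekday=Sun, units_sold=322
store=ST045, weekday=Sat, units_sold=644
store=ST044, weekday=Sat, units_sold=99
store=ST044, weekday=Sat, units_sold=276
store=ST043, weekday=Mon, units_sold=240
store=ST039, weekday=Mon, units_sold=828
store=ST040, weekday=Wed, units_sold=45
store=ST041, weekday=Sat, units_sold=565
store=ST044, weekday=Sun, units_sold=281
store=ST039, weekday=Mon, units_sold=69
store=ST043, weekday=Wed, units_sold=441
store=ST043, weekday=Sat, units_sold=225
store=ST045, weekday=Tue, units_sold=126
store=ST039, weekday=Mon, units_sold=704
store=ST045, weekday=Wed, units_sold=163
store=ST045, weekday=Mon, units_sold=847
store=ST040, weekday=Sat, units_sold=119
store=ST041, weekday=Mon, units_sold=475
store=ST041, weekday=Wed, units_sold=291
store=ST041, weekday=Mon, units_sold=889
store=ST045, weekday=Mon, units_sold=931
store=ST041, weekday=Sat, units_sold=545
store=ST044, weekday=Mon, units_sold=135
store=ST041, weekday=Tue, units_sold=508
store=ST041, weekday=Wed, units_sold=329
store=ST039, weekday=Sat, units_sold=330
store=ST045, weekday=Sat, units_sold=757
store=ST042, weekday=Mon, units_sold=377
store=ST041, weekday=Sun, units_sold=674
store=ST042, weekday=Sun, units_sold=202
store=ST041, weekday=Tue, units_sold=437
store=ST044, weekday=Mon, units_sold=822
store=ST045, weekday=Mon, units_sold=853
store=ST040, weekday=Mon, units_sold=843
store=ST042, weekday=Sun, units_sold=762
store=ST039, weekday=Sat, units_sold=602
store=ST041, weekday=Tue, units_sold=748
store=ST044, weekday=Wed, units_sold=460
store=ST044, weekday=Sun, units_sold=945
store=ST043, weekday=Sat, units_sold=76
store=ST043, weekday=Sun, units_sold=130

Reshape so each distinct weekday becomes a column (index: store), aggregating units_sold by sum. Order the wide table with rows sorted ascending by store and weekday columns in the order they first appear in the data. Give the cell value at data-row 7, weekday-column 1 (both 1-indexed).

1127

With rows sorted ascending by store, row 7 is store=ST045. weekday columns in first-appearance order: Wed, Mon, Tue, Sun, Sat; column 1 is Wed.
Long rows with store=ST045, weekday=Wed: 155 + 809 + 163 = 1127.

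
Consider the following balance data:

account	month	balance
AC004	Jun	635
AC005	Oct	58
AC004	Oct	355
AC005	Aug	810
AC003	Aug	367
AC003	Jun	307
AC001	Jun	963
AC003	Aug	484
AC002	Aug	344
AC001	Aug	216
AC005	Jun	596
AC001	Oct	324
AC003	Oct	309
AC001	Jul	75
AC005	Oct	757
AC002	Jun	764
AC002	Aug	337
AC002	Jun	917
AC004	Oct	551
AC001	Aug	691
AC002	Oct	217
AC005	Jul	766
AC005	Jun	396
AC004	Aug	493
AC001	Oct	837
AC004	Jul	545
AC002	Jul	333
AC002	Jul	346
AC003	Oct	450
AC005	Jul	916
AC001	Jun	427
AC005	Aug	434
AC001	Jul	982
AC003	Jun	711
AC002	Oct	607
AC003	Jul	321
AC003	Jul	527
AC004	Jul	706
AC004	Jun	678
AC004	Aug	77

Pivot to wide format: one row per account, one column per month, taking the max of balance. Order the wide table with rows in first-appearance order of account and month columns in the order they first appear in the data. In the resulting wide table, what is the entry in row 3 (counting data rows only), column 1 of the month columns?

711

With rows in first-appearance order of account, row 3 is account=AC003. month columns in first-appearance order: Jun, Oct, Aug, Jul; column 1 is Jun.
Long rows with account=AC003, month=Jun: max(307, 711) = 711.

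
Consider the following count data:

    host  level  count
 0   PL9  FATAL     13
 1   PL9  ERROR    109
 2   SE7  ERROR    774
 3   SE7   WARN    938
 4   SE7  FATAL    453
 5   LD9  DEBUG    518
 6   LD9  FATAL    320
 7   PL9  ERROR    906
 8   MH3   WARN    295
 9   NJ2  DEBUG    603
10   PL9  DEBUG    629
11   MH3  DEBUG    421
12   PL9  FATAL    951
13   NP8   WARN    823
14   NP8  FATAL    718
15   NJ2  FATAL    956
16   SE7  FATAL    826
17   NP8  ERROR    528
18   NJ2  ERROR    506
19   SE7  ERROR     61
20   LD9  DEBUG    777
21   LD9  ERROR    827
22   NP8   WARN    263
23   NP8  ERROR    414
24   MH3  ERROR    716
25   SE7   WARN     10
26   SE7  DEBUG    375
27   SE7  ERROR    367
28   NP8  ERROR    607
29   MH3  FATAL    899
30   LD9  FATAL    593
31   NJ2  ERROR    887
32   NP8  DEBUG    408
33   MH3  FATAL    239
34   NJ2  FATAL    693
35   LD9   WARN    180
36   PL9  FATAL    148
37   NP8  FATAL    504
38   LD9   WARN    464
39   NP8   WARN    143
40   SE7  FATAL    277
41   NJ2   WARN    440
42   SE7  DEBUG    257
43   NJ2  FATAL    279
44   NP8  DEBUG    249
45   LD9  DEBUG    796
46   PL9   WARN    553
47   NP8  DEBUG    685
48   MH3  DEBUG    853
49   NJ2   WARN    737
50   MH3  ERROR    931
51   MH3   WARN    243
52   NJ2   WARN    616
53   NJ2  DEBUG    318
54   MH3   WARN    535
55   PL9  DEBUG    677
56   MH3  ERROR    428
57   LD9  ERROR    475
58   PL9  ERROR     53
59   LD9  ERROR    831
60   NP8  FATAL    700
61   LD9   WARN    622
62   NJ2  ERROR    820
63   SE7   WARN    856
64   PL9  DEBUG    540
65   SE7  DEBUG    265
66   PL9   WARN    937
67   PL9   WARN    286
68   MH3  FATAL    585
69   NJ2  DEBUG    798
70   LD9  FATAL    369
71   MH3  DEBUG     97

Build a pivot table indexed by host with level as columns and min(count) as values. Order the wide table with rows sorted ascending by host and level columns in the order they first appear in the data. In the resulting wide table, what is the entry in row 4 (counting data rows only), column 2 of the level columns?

With rows sorted ascending by host, row 4 is host=NP8. level columns in first-appearance order: FATAL, ERROR, WARN, DEBUG; column 2 is ERROR.
Long rows with host=NP8, level=ERROR: min(528, 414, 607) = 414.

414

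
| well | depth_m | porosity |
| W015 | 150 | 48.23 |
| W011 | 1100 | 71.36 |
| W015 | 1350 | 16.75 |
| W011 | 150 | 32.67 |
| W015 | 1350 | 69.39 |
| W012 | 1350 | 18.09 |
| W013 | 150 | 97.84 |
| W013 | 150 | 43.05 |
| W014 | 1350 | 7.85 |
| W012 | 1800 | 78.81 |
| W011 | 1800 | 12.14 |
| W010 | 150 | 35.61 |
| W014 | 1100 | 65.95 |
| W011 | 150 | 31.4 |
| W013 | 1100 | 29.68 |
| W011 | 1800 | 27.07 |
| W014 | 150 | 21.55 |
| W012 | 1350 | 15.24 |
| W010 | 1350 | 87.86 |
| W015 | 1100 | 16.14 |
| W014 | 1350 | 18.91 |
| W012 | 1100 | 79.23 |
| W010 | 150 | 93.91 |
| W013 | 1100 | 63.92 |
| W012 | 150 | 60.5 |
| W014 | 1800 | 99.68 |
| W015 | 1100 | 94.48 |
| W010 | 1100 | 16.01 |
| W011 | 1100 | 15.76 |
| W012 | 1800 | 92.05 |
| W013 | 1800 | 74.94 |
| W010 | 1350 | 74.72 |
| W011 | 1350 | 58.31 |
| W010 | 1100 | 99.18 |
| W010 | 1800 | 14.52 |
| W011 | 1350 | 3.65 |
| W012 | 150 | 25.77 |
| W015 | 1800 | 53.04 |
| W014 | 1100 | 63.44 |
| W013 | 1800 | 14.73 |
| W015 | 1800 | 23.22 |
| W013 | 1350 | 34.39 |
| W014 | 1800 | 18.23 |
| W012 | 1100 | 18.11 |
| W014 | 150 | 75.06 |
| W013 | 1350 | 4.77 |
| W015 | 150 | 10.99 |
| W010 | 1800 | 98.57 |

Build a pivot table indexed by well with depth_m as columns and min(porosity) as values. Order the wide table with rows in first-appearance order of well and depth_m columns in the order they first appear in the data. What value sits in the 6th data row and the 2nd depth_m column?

16.01

With rows in first-appearance order of well, row 6 is well=W010. depth_m columns in first-appearance order: 150, 1100, 1350, 1800; column 2 is 1100.
Long rows with well=W010, depth_m=1100: min(16.01, 99.18) = 16.01.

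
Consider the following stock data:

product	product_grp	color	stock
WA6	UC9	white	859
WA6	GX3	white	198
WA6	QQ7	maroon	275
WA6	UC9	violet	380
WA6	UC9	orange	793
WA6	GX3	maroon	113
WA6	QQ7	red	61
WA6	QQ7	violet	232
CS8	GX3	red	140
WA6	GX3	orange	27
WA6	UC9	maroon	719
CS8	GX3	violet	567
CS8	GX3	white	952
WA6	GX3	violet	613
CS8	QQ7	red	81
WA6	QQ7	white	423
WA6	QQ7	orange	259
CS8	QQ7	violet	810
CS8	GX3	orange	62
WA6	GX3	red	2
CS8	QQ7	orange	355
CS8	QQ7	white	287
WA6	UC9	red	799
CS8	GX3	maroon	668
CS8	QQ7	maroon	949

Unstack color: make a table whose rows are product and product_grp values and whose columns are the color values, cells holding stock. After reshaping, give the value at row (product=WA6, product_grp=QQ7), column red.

Wide layout: rows indexed by product and product_grp, columns are the 5 distinct color values (white, maroon, violet, orange, red).
Cell (product=WA6, product_grp=QQ7, color=red) draws from the long row where product=WA6, product_grp=QQ7 and color=red, which has stock=61.

61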